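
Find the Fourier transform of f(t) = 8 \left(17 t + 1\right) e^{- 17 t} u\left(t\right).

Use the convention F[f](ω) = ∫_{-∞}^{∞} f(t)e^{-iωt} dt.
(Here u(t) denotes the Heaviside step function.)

F(ω) = \frac{8 \left(- i \omega - 34\right)}{\omega^{2} - 34 i \omega - 289}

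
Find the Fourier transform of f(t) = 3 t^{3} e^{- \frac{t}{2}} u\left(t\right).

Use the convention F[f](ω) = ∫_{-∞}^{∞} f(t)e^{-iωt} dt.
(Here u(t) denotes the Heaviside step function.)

F(ω) = \frac{288}{\left(2 i \omega + 1\right)^{4}}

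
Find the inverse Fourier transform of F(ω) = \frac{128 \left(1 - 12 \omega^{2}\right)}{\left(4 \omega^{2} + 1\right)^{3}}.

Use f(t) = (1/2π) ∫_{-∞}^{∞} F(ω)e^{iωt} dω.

f(t) = 4 t^{2} e^{- \frac{\left|{t}\right|}{2}}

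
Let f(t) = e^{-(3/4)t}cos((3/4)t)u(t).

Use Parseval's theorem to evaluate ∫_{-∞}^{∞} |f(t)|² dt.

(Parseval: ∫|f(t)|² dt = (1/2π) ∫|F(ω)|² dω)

∫|f(t)|² dt = \frac{1}{2}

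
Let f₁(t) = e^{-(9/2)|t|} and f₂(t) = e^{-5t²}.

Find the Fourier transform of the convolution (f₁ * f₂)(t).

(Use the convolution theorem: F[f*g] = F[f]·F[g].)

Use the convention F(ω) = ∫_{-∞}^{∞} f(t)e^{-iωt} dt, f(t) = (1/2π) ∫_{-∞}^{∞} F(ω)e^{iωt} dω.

F[f₁*f₂](ω) = \frac{36 \sqrt{5} \sqrt{\pi} e^{- \frac{\omega^{2}}{20}}}{5 \left(4 \omega^{2} + 81\right)}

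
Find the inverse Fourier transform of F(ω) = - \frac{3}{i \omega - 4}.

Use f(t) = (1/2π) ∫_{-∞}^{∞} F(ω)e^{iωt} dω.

f(t) = 3 e^{4 t} u\left(- t\right)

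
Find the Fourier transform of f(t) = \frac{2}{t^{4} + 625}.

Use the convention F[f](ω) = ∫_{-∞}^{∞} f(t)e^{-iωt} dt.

F(ω) = \frac{2 \pi e^{- \frac{5 \sqrt{2} \left|{\omega}\right|}{2}} \sin{\left(\frac{5 \sqrt{2} \left|{\omega}\right|}{2} + \frac{\pi}{4} \right)}}{125}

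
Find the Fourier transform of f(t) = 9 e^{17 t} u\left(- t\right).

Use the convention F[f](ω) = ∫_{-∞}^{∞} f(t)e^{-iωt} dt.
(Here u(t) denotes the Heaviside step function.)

F(ω) = - \frac{9}{i \omega - 17}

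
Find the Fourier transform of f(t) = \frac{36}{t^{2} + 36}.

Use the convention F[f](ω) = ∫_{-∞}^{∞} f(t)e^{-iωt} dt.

F(ω) = 6 \pi e^{- 6 \left|{\omega}\right|}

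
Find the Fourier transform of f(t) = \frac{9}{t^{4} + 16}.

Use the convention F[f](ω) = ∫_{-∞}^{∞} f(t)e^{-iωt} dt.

F(ω) = \frac{9 \pi e^{- \sqrt{2} \left|{\omega}\right|} \sin{\left(\sqrt{2} \left|{\omega}\right| + \frac{\pi}{4} \right)}}{8}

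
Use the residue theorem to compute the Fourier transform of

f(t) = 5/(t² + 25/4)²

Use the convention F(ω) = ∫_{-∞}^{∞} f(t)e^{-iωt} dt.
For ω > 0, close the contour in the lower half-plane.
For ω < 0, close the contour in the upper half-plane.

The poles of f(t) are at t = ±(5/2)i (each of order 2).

Let g(z) = f(z)e^{-iωz}; for large |z| the factor e^{-iωz} decays in the lower half-plane when ω > 0 and in the upper half-plane when ω < 0.

Case ω > 0 (lower half-plane, clockwise contour ⇒ F(ω) = -2πi·ΣRes):
  Res_{z = - \frac{5 i}{2}} g(z) = \frac{i \left(5 \omega + 2\right) e^{- \frac{5 \omega}{2}}}{25} (pole of order 2)
  F(ω) = -2πi·ΣRes = \frac{2 \pi \left(5 \omega + 2\right) e^{- \frac{5 \omega}{2}}}{25}

Case ω < 0 (upper half-plane, counterclockwise contour ⇒ F(ω) = +2πi·ΣRes):
  Res_{z = \frac{5 i}{2}} g(z) = \frac{i \left(5 \omega - 2\right) e^{\frac{5 \omega}{2}}}{25} (pole of order 2)
  F(ω) = 2πi·ΣRes = \frac{2 \pi \left(2 - 5 \omega\right) e^{\frac{5 \omega}{2}}}{25}

Both cases combine into a single formula in |ω|:

F(ω) = \frac{2 \pi \left(5 \left|{\omega}\right| + 2\right) e^{- \frac{5 \left|{\omega}\right|}{2}}}{25}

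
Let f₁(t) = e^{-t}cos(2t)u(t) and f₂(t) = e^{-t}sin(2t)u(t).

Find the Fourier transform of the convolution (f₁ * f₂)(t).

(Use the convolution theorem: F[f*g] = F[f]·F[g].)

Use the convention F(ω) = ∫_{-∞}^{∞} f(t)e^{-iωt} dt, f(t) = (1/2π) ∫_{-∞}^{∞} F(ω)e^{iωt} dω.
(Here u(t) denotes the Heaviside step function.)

F[f₁*f₂](ω) = \frac{2 \left(i \omega + 1\right)}{\left(\left(i \omega + 1\right)^{2} + 4\right)^{2}}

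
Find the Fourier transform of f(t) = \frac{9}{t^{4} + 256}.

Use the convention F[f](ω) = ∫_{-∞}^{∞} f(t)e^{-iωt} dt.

F(ω) = \frac{9 \pi e^{- 2 \sqrt{2} \left|{\omega}\right|} \sin{\left(2 \sqrt{2} \left|{\omega}\right| + \frac{\pi}{4} \right)}}{64}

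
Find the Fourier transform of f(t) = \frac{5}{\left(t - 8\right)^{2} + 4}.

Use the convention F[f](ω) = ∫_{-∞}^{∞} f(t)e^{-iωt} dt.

F(ω) = \frac{5 \pi e^{- 8 i \omega - 2 \left|{\omega}\right|}}{2}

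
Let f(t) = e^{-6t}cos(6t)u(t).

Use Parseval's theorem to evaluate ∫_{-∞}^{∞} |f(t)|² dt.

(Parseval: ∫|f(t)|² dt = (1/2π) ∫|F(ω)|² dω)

∫|f(t)|² dt = \frac{1}{16}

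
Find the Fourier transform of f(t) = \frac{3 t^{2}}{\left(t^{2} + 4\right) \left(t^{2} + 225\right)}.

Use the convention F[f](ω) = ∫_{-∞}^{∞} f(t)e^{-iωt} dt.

F(ω) = \frac{3 \pi \left(15 - 2 e^{13 \left|{\omega}\right|}\right) e^{- 15 \left|{\omega}\right|}}{221}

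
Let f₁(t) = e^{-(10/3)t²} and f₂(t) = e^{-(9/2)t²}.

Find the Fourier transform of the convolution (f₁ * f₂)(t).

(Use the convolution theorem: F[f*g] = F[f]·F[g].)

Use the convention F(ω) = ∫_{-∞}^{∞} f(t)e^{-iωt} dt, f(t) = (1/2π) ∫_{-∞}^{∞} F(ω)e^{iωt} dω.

F[f₁*f₂](ω) = \frac{\sqrt{15} \pi e^{- \frac{47 \omega^{2}}{360}}}{15}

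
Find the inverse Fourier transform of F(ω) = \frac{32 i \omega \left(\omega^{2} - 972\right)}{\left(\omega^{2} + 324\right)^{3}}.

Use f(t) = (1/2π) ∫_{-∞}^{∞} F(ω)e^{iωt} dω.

f(t) = 8 t e^{- 18 \left|{t}\right|} \left|{t}\right|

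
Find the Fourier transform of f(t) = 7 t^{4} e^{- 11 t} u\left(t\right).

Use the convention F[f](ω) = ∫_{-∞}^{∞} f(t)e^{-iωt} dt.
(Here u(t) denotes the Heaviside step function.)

F(ω) = \frac{168}{\left(i \omega + 11\right)^{5}}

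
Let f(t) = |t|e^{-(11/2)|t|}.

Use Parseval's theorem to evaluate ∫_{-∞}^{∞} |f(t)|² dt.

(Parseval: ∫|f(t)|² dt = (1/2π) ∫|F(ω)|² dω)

∫|f(t)|² dt = \frac{4}{1331}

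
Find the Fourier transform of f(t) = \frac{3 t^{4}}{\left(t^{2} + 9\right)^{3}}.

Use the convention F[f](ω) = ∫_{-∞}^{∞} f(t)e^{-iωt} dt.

F(ω) = \frac{3 \pi \left(3 \omega^{2} - 5 \left|{\omega}\right| + 1\right) e^{- 3 \left|{\omega}\right|}}{8}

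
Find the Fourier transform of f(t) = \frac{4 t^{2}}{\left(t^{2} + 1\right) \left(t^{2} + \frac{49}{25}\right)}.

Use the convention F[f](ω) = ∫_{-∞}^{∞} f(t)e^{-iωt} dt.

F(ω) = - \frac{25 \pi e^{- \left|{\omega}\right|}}{6} + \frac{35 \pi e^{- \frac{7 \left|{\omega}\right|}{5}}}{6}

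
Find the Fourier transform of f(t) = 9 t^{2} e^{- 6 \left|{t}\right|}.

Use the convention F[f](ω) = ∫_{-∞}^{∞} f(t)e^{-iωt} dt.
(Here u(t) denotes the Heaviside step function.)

F(ω) = \frac{648 \left(12 - \omega^{2}\right)}{\left(\omega^{2} + 36\right)^{3}}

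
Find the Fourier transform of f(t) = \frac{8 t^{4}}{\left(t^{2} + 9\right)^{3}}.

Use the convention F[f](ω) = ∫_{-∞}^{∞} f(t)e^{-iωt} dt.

F(ω) = \pi \left(3 \omega^{2} - 5 \left|{\omega}\right| + 1\right) e^{- 3 \left|{\omega}\right|}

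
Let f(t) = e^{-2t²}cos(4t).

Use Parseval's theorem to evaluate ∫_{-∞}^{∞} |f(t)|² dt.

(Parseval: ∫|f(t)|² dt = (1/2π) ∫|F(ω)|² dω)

∫|f(t)|² dt = \frac{\sqrt{\pi} \left(1 + e^{4}\right)}{4 e^{4}}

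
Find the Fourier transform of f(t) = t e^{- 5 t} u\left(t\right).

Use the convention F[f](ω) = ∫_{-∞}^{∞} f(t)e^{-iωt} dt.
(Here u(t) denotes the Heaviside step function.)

F(ω) = \frac{1}{\left(i \omega + 5\right)^{2}}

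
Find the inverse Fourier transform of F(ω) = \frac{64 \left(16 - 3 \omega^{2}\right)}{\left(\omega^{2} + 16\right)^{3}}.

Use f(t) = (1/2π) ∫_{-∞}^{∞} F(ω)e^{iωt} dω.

f(t) = 4 t^{2} e^{- 4 \left|{t}\right|}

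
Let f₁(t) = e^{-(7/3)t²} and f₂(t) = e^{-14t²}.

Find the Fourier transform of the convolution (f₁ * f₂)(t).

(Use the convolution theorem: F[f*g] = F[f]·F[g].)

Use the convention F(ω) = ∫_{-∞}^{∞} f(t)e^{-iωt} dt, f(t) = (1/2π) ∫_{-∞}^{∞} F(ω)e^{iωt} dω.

F[f₁*f₂](ω) = \frac{\sqrt{6} \pi e^{- \frac{\omega^{2}}{8}}}{14}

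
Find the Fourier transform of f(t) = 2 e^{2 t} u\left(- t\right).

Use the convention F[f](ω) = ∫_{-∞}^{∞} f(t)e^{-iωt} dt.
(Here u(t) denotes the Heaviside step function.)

F(ω) = - \frac{2}{i \omega - 2}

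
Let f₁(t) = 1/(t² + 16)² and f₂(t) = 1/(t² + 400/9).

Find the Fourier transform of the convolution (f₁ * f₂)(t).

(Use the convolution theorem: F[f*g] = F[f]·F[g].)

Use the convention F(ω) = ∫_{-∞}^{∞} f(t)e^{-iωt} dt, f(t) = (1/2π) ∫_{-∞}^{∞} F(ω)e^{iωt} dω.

F[f₁*f₂](ω) = \frac{3 \pi^{2} \left(4 \left|{\omega}\right| + 1\right) e^{- \frac{32 \left|{\omega}\right|}{3}}}{2560}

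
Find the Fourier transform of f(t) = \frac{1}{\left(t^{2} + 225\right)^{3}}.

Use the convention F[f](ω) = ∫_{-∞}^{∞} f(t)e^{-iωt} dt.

F(ω) = \frac{\pi \left(75 \omega^{2} + 15 \left|{\omega}\right| + 1\right) e^{- 15 \left|{\omega}\right|}}{2025000}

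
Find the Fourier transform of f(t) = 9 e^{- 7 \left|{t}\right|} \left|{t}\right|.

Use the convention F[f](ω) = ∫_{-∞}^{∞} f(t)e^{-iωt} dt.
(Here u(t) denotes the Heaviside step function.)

F(ω) = \frac{18 \left(49 - \omega^{2}\right)}{\left(\omega^{2} + 49\right)^{2}}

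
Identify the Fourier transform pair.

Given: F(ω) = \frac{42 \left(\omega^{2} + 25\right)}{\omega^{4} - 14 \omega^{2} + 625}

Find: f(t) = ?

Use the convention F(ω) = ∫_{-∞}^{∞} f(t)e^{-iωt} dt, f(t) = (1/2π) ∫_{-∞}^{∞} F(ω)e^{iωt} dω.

f(t) = 7 e^{- 3 \left|{t}\right|} \cos{\left(4 t \right)}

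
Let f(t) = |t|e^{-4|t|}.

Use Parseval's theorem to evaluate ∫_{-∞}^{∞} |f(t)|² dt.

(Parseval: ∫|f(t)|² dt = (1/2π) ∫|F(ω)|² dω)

∫|f(t)|² dt = \frac{1}{128}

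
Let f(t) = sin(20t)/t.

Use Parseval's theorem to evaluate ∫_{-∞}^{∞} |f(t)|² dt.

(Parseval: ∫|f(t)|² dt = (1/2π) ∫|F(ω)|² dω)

∫|f(t)|² dt = 20 \pi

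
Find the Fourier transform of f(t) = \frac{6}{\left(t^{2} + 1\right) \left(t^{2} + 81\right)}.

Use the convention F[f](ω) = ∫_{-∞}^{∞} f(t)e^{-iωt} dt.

F(ω) = \frac{\pi \left(9 e^{8 \left|{\omega}\right|} - 1\right) e^{- 9 \left|{\omega}\right|}}{120}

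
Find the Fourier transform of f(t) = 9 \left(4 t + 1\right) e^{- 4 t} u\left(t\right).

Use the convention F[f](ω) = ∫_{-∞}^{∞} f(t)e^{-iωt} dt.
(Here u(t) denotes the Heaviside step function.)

F(ω) = \frac{9 \left(- i \omega - 8\right)}{\omega^{2} - 8 i \omega - 16}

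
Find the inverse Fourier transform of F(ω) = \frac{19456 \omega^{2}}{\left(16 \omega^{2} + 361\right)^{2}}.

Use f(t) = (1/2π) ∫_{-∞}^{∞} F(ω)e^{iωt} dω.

f(t) = 4 \left(1 - \frac{19 \left|{t}\right|}{4}\right) e^{- \frac{19 \left|{t}\right|}{4}}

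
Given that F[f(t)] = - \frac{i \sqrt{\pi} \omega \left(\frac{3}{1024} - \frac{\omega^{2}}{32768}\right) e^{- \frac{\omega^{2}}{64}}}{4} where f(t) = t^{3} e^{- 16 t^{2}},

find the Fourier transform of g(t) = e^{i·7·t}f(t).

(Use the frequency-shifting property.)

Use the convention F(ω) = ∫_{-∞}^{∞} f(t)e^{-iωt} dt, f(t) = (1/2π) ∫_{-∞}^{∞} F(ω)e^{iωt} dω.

F[g](ω) = \frac{i \sqrt{\pi} \left(\omega - 7\right) \left(\left(\omega - 7\right)^{2} - 96\right) e^{- \frac{\left(\omega - 7\right)^{2}}{64}}}{131072}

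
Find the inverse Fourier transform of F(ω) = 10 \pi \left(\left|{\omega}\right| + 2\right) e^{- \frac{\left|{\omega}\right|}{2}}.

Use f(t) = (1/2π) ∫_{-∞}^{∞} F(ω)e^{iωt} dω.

f(t) = \frac{5}{\left(t^{2} + \frac{1}{4}\right)^{2}}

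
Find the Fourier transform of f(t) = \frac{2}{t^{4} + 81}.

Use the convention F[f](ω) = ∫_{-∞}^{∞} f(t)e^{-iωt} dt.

F(ω) = \frac{2 \pi e^{- \frac{3 \sqrt{2} \left|{\omega}\right|}{2}} \sin{\left(\frac{3 \sqrt{2} \left|{\omega}\right|}{2} + \frac{\pi}{4} \right)}}{27}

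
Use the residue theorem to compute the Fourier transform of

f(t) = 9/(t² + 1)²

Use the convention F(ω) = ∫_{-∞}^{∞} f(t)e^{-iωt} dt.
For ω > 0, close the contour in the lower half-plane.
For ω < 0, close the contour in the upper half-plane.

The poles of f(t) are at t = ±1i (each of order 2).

Let g(z) = f(z)e^{-iωz}; for large |z| the factor e^{-iωz} decays in the lower half-plane when ω > 0 and in the upper half-plane when ω < 0.

Case ω > 0 (lower half-plane, clockwise contour ⇒ F(ω) = -2πi·ΣRes):
  Res_{z = - i} g(z) = \frac{9 i \left(\omega + 1\right) e^{- \omega}}{4} (pole of order 2)
  F(ω) = -2πi·ΣRes = \frac{9 \pi \left(\omega + 1\right) e^{- \omega}}{2}

Case ω < 0 (upper half-plane, counterclockwise contour ⇒ F(ω) = +2πi·ΣRes):
  Res_{z = i} g(z) = \frac{9 i \left(\omega - 1\right) e^{\omega}}{4} (pole of order 2)
  F(ω) = 2πi·ΣRes = \frac{9 \pi \left(1 - \omega\right) e^{\omega}}{2}

Both cases combine into a single formula in |ω|:

F(ω) = \frac{9 \pi \left(\left|{\omega}\right| + 1\right) e^{- \left|{\omega}\right|}}{2}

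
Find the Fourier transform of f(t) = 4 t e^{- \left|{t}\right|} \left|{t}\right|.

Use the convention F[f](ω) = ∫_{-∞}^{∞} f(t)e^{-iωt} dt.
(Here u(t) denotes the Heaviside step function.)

F(ω) = \frac{16 i \omega \left(\omega^{2} - 3\right)}{\left(\omega^{2} + 1\right)^{3}}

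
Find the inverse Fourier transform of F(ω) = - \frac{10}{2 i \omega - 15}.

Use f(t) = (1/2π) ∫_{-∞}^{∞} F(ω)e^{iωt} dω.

f(t) = 5 e^{\frac{15 t}{2}} u\left(- t\right)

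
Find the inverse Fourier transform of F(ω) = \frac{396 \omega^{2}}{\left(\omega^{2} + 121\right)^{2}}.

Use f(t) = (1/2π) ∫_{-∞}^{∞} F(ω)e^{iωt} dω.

f(t) = 9 \left(1 - 11 \left|{t}\right|\right) e^{- 11 \left|{t}\right|}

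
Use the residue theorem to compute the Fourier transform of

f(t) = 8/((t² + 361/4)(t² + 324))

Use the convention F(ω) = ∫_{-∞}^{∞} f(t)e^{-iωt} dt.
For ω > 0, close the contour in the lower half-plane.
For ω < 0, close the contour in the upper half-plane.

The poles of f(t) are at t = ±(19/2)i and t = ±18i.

Let g(z) = f(z)e^{-iωz}; for large |z| the factor e^{-iωz} decays in the lower half-plane when ω > 0 and in the upper half-plane when ω < 0.

Case ω > 0 (lower half-plane, clockwise contour ⇒ F(ω) = -2πi·ΣRes):
  Res_{z = - \frac{19 i}{2}} g(z) = \frac{32 i e^{- \frac{19 \omega}{2}}}{17765}
  Res_{z = - 18 i} g(z) = - \frac{8 i e^{- 18 \omega}}{8415}
  F(ω) = -2πi·ΣRes = - \frac{16 \pi e^{- 18 \omega}}{8415} + \frac{64 \pi e^{- \frac{19 \omega}{2}}}{17765}

Case ω < 0 (upper half-plane, counterclockwise contour ⇒ F(ω) = +2πi·ΣRes):
  Res_{z = \frac{19 i}{2}} g(z) = - \frac{32 i e^{\frac{19 \omega}{2}}}{17765}
  Res_{z = 18 i} g(z) = \frac{8 i e^{18 \omega}}{8415}
  F(ω) = 2πi·ΣRes = \frac{16 \pi \left(36 e^{\frac{19 \omega}{2}} - 19 e^{18 \omega}\right)}{159885}

Both cases combine into a single formula in |ω|:

F(ω) = - \frac{16 \pi e^{- 18 \left|{\omega}\right|}}{8415} + \frac{64 \pi e^{- \frac{19 \left|{\omega}\right|}{2}}}{17765}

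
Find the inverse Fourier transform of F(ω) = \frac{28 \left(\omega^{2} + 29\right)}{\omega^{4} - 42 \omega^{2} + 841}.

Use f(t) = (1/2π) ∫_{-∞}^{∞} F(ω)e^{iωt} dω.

f(t) = 7 e^{- 2 \left|{t}\right|} \cos{\left(5 \left|{t}\right| \right)}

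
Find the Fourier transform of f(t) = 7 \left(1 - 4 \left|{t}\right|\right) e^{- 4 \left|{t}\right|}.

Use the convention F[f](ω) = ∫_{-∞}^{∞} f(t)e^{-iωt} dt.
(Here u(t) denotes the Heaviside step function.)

F(ω) = \frac{112 \omega^{2}}{\left(\omega^{2} + 16\right)^{2}}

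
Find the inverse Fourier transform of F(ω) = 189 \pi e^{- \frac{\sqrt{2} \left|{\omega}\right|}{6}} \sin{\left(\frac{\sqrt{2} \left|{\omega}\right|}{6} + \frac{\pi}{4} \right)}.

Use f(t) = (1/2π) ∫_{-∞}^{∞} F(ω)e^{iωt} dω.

f(t) = \frac{7}{t^{4} + \frac{1}{81}}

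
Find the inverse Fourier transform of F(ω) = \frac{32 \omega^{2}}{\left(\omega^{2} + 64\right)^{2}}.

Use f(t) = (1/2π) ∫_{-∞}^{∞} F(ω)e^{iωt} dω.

f(t) = \left(1 - 8 \left|{t}\right|\right) e^{- 8 \left|{t}\right|}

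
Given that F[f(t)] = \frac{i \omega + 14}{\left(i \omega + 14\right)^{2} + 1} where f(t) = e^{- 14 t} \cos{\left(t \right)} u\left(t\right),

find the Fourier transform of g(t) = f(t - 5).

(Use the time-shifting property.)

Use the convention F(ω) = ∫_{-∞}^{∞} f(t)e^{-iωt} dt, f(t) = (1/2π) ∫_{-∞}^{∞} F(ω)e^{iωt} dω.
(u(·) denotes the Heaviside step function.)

F[g](ω) = \frac{\left(i \omega + 14\right) e^{- 5 i \omega}}{\left(i \omega + 14\right)^{2} + 1}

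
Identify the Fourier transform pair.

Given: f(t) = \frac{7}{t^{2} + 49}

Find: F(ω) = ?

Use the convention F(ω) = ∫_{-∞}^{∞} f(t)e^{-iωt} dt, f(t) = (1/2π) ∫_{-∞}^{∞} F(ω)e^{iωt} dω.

F(ω) = \pi e^{- 7 \left|{\omega}\right|}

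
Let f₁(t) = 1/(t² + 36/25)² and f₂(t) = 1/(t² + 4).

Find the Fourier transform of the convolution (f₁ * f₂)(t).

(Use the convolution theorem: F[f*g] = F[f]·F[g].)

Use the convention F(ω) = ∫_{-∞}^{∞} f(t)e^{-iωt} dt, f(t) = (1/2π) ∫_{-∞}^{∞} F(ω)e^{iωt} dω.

F[f₁*f₂](ω) = \frac{25 \pi^{2} \left(6 \left|{\omega}\right| + 5\right) e^{- \frac{16 \left|{\omega}\right|}{5}}}{864}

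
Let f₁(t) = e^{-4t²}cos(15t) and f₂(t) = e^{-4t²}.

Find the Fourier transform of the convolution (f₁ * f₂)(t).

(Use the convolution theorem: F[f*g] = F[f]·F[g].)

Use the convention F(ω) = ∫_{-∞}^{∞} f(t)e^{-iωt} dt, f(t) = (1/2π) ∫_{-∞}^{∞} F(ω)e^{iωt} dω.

F[f₁*f₂](ω) = \frac{\pi \left(e^{\frac{15 \omega}{4}} + 1\right) e^{- \frac{\omega^{2}}{8} - \frac{15 \omega}{8} - \frac{225}{16}}}{8}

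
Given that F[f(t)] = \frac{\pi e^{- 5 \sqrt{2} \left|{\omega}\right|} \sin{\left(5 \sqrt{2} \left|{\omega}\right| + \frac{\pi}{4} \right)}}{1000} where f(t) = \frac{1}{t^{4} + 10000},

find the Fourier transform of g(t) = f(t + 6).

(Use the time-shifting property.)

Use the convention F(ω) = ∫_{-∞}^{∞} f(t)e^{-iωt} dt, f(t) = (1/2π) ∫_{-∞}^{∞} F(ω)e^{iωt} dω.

F[g](ω) = \frac{\pi e^{6 i \omega - 5 \sqrt{2} \left|{\omega}\right|} \sin{\left(5 \sqrt{2} \left|{\omega}\right| + \frac{\pi}{4} \right)}}{1000}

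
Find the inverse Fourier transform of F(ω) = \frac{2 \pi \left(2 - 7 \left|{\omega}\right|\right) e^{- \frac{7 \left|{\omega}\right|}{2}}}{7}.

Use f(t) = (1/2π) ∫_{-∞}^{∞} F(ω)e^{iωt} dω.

f(t) = \frac{4 t^{2}}{\left(t^{2} + \frac{49}{4}\right)^{2}}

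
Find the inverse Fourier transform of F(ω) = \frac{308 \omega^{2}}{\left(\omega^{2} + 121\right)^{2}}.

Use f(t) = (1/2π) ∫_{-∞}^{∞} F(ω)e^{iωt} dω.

f(t) = 7 \left(1 - 11 \left|{t}\right|\right) e^{- 11 \left|{t}\right|}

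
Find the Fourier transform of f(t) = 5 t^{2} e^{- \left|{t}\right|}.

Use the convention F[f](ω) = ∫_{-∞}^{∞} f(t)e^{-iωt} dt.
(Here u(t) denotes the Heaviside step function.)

F(ω) = \frac{20 \left(1 - 3 \omega^{2}\right)}{\left(\omega^{2} + 1\right)^{3}}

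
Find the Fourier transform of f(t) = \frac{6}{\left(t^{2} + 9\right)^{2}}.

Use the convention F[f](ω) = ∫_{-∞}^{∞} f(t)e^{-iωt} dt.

F(ω) = \frac{\pi \left(3 \left|{\omega}\right| + 1\right) e^{- 3 \left|{\omega}\right|}}{9}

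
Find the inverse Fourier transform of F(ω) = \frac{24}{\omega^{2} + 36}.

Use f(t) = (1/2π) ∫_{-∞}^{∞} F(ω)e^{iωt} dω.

f(t) = 2 e^{- 6 \left|{t}\right|}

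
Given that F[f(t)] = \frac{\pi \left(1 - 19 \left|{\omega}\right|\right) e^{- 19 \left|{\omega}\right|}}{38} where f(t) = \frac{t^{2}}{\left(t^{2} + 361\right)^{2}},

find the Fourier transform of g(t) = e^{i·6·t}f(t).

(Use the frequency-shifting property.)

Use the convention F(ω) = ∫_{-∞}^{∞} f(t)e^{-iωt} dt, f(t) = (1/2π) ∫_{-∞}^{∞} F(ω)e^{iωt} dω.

F[g](ω) = \frac{\pi \left(1 - 19 \left|{\omega - 6}\right|\right) e^{- 19 \left|{\omega - 6}\right|}}{38}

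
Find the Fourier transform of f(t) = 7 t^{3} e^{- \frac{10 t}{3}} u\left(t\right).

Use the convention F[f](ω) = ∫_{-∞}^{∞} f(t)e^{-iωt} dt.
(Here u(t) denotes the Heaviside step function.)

F(ω) = \frac{3402}{\left(3 i \omega + 10\right)^{4}}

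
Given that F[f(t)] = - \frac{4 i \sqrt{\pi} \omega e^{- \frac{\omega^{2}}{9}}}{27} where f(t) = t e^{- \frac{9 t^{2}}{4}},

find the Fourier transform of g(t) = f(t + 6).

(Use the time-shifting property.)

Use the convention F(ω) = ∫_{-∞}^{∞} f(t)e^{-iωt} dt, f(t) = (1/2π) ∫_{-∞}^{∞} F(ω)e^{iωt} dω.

F[g](ω) = - \frac{4 i \sqrt{\pi} \omega e^{- \frac{\omega \left(\omega - 54 i\right)}{9}}}{27}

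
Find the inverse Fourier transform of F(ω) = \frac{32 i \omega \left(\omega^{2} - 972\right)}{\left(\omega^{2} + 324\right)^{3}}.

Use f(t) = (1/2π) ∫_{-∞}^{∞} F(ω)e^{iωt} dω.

f(t) = 8 t e^{- 18 \left|{t}\right|} \left|{t}\right|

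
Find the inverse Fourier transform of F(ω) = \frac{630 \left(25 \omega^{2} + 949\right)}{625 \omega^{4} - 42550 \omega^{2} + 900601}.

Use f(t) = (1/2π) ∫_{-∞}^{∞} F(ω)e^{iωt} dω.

f(t) = 9 e^{- \frac{7 \left|{t}\right|}{5}} \cos{\left(6 \left|{t}\right| \right)}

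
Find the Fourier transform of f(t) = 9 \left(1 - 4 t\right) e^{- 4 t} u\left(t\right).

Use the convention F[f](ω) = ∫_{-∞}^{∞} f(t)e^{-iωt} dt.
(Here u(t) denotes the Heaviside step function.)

F(ω) = \frac{9 i \omega}{- \omega^{2} + 8 i \omega + 16}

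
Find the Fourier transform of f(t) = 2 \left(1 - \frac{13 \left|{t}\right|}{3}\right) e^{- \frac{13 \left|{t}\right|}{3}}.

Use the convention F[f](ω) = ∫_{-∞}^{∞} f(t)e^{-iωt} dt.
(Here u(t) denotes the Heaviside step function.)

F(ω) = \frac{2808 \omega^{2}}{\left(9 \omega^{2} + 169\right)^{2}}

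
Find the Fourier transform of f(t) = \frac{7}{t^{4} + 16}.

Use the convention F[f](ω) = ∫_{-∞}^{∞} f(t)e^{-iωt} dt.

F(ω) = \frac{7 \pi e^{- \sqrt{2} \left|{\omega}\right|} \sin{\left(\sqrt{2} \left|{\omega}\right| + \frac{\pi}{4} \right)}}{8}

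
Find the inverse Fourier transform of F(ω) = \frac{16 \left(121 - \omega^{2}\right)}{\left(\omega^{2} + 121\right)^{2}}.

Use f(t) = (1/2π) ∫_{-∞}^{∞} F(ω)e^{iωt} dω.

f(t) = 8 e^{- 11 \left|{t}\right|} \left|{t}\right|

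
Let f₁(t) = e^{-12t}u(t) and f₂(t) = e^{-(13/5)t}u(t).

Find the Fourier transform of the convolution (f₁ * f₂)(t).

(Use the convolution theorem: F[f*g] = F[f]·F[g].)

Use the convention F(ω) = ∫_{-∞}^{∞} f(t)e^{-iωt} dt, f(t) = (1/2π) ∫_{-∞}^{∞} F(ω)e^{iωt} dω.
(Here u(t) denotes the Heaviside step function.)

F[f₁*f₂](ω) = \frac{5}{\left(i \omega + 12\right) \left(5 i \omega + 13\right)}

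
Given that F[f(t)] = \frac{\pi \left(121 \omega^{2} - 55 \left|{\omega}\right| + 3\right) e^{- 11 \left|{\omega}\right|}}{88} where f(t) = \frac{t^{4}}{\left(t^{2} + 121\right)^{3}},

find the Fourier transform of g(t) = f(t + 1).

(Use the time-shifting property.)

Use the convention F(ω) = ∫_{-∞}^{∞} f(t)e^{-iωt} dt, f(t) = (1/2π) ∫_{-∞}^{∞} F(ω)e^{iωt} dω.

F[g](ω) = \frac{\pi \left(121 \omega^{2} - 55 \left|{\omega}\right| + 3\right) e^{i \omega - 11 \left|{\omega}\right|}}{88}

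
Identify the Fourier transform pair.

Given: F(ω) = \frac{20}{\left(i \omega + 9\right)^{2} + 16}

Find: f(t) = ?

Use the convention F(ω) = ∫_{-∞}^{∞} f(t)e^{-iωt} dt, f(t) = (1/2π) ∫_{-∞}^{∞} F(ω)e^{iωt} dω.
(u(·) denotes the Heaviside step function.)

f(t) = 5 e^{- 9 t} \sin{\left(4 t \right)} u\left(t\right)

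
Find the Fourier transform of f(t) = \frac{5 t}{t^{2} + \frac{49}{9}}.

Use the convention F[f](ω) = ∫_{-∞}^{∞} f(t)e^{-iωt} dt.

F(ω) = - 5 i \pi e^{- \frac{7 \left|{\omega}\right|}{3}} \operatorname{sign}{\left(\omega \right)}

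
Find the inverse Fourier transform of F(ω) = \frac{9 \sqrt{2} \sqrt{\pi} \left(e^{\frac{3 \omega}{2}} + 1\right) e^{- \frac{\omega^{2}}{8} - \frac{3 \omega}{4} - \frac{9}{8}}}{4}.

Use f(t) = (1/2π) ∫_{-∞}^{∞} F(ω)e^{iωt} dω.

f(t) = 9 e^{- 2 t^{2}} \cos{\left(3 t \right)}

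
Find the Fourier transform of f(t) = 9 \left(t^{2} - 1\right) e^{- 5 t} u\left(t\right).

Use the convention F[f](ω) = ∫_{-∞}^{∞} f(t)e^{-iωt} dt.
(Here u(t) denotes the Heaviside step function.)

F(ω) = \frac{9 \left(2 i \omega - \left(i \omega + 5\right)^{3} + 10\right)}{\left(i \omega + 5\right)^{4}}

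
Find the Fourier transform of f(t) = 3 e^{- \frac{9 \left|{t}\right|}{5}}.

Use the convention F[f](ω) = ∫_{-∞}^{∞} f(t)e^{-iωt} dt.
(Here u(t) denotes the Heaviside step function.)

F(ω) = \frac{270}{25 \omega^{2} + 81}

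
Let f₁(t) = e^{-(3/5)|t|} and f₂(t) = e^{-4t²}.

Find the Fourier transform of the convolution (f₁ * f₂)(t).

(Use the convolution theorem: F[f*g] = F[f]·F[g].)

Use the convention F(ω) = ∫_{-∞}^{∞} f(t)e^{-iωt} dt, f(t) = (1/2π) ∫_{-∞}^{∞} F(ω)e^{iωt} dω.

F[f₁*f₂](ω) = \frac{15 \sqrt{\pi} e^{- \frac{\omega^{2}}{16}}}{25 \omega^{2} + 9}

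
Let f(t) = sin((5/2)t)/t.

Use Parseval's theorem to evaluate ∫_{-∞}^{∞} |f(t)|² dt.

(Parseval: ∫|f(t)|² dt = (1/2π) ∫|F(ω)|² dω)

∫|f(t)|² dt = \frac{5 \pi}{2}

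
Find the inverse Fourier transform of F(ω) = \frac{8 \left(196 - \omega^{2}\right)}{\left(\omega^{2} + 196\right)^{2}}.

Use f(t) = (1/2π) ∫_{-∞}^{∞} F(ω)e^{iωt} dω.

f(t) = 4 e^{- 14 \left|{t}\right|} \left|{t}\right|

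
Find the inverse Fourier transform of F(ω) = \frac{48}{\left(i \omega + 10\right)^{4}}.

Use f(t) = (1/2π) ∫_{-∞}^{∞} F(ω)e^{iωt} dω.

f(t) = 8 t^{3} e^{- 10 t} u\left(t\right)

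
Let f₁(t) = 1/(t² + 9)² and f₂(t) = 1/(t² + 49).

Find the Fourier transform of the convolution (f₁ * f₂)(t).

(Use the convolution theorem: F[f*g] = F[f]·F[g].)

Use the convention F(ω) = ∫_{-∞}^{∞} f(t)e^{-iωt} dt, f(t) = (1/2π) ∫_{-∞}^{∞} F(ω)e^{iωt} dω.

F[f₁*f₂](ω) = \frac{\pi^{2} \left(3 \left|{\omega}\right| + 1\right) e^{- 10 \left|{\omega}\right|}}{378}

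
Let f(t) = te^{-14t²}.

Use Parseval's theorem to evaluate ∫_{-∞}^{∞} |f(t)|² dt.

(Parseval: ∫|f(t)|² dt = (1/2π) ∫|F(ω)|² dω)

∫|f(t)|² dt = \frac{\sqrt{7} \sqrt{\pi}}{784}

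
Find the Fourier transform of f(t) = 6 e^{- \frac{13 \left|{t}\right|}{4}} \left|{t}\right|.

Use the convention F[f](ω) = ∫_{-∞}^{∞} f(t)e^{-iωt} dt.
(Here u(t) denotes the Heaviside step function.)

F(ω) = \frac{192 \left(169 - 16 \omega^{2}\right)}{\left(16 \omega^{2} + 169\right)^{2}}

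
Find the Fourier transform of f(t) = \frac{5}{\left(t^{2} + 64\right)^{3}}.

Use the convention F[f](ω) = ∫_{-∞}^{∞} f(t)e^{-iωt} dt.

F(ω) = \frac{5 \pi \left(64 \omega^{2} + 24 \left|{\omega}\right| + 3\right) e^{- 8 \left|{\omega}\right|}}{262144}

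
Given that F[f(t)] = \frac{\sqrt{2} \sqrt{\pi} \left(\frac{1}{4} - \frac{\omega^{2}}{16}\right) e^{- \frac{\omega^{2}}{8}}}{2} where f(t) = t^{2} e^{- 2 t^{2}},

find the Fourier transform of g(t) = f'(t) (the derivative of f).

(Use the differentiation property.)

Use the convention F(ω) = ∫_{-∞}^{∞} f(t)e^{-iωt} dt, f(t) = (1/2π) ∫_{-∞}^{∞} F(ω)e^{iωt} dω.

F[g](ω) = \frac{\sqrt{2} i \sqrt{\pi} \omega \left(4 - \omega^{2}\right) e^{- \frac{\omega^{2}}{8}}}{32}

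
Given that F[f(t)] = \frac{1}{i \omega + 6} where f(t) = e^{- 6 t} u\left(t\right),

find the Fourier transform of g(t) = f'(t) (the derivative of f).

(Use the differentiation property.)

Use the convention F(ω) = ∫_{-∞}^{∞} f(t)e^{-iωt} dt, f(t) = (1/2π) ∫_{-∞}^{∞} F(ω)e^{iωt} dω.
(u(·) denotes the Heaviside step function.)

F[g](ω) = \frac{\omega}{\omega - 6 i}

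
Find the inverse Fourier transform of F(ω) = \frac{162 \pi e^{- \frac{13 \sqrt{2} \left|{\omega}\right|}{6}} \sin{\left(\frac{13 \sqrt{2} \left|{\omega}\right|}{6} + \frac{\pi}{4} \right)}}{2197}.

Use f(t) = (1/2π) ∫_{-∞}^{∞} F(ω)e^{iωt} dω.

f(t) = \frac{6}{t^{4} + \frac{28561}{81}}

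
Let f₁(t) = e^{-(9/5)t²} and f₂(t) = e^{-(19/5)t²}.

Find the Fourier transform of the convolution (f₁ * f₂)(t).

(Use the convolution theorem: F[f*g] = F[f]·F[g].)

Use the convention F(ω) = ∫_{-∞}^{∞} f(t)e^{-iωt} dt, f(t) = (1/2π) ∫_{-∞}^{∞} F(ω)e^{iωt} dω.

F[f₁*f₂](ω) = \frac{5 \sqrt{19} \pi e^{- \frac{35 \omega^{2}}{171}}}{57}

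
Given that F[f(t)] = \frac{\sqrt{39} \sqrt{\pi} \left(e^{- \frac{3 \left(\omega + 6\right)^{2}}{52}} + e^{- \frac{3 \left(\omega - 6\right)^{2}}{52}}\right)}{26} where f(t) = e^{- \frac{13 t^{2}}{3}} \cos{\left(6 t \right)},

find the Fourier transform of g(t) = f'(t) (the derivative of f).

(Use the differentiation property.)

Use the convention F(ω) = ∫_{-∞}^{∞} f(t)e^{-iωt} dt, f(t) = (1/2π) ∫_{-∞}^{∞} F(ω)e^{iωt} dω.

F[g](ω) = \frac{\sqrt{39} i \sqrt{\pi} \omega \left(e^{\frac{18 \omega}{13}} + 1\right) e^{- \frac{3 \omega^{2}}{52} - \frac{9 \omega}{13} - \frac{27}{13}}}{26}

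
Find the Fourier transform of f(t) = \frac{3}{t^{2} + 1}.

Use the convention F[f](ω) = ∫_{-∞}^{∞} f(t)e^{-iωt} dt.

F(ω) = 3 \pi e^{- \left|{\omega}\right|}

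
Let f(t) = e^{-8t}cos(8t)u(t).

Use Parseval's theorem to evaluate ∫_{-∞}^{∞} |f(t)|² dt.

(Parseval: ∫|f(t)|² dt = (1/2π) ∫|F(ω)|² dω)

∫|f(t)|² dt = \frac{3}{64}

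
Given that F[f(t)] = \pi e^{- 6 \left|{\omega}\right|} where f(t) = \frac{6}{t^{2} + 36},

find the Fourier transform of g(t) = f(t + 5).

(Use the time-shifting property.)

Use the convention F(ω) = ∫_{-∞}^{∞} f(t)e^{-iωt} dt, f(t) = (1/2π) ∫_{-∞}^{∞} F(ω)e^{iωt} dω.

F[g](ω) = \pi e^{5 i \omega - 6 \left|{\omega}\right|}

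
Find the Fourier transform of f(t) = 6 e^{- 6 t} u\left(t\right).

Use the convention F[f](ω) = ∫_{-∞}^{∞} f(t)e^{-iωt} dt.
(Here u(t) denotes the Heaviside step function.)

F(ω) = \frac{6}{i \omega + 6}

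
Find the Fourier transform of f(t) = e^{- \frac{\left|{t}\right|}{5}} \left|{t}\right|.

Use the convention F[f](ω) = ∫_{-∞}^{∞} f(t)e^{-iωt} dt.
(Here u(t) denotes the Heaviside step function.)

F(ω) = \frac{50 \left(1 - 25 \omega^{2}\right)}{\left(25 \omega^{2} + 1\right)^{2}}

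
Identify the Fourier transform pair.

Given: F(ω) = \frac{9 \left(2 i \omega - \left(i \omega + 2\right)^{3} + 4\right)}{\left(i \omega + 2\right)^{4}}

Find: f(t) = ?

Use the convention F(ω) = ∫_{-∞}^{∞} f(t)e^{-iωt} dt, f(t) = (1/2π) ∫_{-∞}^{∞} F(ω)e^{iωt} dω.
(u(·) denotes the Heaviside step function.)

f(t) = 9 \left(t^{2} - 1\right) e^{- 2 t} u\left(t\right)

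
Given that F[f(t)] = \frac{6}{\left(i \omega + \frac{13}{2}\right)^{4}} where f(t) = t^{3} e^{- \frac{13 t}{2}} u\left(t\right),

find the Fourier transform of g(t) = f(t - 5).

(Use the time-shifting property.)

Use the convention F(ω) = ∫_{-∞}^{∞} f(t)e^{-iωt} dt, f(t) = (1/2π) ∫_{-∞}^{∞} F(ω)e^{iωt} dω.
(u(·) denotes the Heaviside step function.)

F[g](ω) = \frac{96 e^{- 5 i \omega}}{\left(2 i \omega + 13\right)^{4}}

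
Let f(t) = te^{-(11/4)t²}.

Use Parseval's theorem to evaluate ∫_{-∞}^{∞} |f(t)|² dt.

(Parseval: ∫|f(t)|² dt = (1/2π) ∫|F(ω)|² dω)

∫|f(t)|² dt = \frac{\sqrt{22} \sqrt{\pi}}{121}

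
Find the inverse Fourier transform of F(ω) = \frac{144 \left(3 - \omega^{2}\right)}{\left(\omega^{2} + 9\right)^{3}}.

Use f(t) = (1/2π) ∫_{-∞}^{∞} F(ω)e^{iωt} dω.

f(t) = 4 t^{2} e^{- 3 \left|{t}\right|}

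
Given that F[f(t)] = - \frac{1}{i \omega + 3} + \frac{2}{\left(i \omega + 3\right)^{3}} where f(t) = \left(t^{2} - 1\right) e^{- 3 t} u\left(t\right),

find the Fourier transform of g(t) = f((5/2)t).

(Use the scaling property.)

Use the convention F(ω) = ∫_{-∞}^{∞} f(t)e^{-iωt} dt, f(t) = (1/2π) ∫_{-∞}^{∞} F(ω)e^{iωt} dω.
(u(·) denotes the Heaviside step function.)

F[g](ω) = \frac{2 \left(100 i \omega - \left(2 i \omega + 15\right)^{3} + 750\right)}{\left(2 i \omega + 15\right)^{4}}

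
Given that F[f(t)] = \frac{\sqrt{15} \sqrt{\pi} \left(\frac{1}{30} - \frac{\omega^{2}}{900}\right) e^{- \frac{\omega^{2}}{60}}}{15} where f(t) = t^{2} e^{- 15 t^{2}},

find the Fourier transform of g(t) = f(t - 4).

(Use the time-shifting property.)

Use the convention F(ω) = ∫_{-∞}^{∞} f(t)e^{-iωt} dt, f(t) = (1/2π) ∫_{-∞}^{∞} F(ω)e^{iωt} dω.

F[g](ω) = \frac{\sqrt{15} \sqrt{\pi} \left(30 - \omega^{2}\right) e^{- \frac{\omega \left(\omega + 240 i\right)}{60}}}{13500}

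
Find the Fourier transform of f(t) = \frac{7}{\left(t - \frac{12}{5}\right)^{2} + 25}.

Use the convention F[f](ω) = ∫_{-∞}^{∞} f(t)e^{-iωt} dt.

F(ω) = \frac{7 \pi e^{- \frac{12 i \omega}{5} - 5 \left|{\omega}\right|}}{5}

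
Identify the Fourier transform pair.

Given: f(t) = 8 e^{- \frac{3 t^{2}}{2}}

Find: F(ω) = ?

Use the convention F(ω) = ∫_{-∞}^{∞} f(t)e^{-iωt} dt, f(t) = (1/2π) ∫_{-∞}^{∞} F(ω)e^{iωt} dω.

F(ω) = \frac{8 \sqrt{6} \sqrt{\pi} e^{- \frac{\omega^{2}}{6}}}{3}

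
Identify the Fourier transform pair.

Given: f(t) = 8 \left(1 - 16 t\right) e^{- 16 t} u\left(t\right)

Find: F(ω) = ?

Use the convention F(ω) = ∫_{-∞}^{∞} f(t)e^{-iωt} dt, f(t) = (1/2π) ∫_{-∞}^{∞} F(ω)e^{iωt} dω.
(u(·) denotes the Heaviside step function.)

F(ω) = \frac{8 i \omega}{- \omega^{2} + 32 i \omega + 256}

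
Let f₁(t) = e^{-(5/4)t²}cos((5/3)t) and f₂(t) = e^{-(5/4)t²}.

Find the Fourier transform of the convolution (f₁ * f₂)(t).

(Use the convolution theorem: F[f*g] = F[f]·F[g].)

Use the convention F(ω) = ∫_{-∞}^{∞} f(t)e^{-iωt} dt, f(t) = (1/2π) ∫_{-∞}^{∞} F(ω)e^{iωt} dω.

F[f₁*f₂](ω) = \frac{2 \pi \left(e^{\frac{4 \omega}{3}} + 1\right) e^{- \frac{2 \omega^{2}}{5} - \frac{2 \omega}{3} - \frac{5}{9}}}{5}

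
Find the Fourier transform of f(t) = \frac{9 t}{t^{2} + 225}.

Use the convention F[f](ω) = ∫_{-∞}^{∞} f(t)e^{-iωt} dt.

F(ω) = - 9 i \pi e^{- 15 \left|{\omega}\right|} \operatorname{sign}{\left(\omega \right)}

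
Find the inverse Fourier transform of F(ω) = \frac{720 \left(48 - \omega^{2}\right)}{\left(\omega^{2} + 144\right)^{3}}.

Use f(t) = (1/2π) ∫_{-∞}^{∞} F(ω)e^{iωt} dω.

f(t) = 5 t^{2} e^{- 12 \left|{t}\right|}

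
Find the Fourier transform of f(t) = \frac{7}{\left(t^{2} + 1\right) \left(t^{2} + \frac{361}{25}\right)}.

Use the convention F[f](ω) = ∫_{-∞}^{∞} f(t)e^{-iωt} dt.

F(ω) = \frac{25 \pi e^{- \left|{\omega}\right|}}{48} - \frac{125 \pi e^{- \frac{19 \left|{\omega}\right|}{5}}}{912}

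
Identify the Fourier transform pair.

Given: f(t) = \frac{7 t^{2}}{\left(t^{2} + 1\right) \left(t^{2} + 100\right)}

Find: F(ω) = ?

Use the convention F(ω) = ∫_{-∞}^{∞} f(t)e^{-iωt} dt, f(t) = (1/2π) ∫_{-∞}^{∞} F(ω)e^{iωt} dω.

F(ω) = \frac{7 \pi \left(10 - e^{9 \left|{\omega}\right|}\right) e^{- 10 \left|{\omega}\right|}}{99}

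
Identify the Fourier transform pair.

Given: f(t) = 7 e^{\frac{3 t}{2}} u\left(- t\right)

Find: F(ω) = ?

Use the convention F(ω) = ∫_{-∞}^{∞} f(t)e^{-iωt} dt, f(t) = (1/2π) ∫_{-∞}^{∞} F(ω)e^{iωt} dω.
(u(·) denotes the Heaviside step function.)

F(ω) = - \frac{14}{2 i \omega - 3}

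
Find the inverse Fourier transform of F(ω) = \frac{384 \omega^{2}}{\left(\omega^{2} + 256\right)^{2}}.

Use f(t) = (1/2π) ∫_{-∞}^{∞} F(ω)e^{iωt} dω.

f(t) = 6 \left(1 - 16 \left|{t}\right|\right) e^{- 16 \left|{t}\right|}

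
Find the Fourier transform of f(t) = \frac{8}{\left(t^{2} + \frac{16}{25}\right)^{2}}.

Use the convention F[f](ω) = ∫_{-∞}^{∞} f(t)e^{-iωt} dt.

F(ω) = \frac{25 \pi \left(4 \left|{\omega}\right| + 5\right) e^{- \frac{4 \left|{\omega}\right|}{5}}}{16}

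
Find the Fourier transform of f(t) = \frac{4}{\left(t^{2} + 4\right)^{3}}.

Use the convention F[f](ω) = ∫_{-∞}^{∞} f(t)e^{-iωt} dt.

F(ω) = \frac{\pi \left(4 \omega^{2} + 6 \left|{\omega}\right| + 3\right) e^{- 2 \left|{\omega}\right|}}{64}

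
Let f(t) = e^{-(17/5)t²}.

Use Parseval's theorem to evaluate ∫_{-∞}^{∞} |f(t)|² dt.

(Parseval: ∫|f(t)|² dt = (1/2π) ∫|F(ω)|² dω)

∫|f(t)|² dt = \frac{\sqrt{170} \sqrt{\pi}}{34}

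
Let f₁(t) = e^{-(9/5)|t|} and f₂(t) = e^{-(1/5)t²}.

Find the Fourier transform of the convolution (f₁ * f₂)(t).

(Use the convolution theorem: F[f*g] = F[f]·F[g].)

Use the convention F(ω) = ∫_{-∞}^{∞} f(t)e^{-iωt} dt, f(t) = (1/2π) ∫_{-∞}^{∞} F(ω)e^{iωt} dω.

F[f₁*f₂](ω) = \frac{90 \sqrt{5} \sqrt{\pi} e^{- \frac{5 \omega^{2}}{4}}}{25 \omega^{2} + 81}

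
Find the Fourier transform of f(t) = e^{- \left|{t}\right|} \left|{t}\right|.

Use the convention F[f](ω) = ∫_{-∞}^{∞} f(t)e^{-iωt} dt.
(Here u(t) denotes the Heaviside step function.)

F(ω) = \frac{2 \left(1 - \omega^{2}\right)}{\left(\omega^{2} + 1\right)^{2}}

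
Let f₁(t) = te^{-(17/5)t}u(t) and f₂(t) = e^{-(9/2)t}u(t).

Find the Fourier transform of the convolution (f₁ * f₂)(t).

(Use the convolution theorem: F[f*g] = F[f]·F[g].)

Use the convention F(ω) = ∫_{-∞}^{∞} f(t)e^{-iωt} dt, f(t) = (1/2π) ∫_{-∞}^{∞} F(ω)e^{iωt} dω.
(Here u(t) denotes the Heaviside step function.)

F[f₁*f₂](ω) = \frac{50}{\left(2 i \omega + 9\right) \left(5 i \omega + 17\right)^{2}}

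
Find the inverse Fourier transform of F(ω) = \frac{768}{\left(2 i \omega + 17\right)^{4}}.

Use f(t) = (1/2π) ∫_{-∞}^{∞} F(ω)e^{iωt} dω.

f(t) = 8 t^{3} e^{- \frac{17 t}{2}} u\left(t\right)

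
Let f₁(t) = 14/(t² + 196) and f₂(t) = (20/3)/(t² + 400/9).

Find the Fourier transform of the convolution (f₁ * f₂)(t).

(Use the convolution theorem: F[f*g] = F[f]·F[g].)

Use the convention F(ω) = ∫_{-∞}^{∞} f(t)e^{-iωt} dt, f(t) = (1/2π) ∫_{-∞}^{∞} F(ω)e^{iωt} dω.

F[f₁*f₂](ω) = \pi^{2} e^{- \frac{62 \left|{\omega}\right|}{3}}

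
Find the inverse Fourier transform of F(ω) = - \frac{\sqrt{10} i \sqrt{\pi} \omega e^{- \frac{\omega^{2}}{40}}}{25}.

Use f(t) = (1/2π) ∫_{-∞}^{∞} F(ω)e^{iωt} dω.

f(t) = 8 t e^{- 10 t^{2}}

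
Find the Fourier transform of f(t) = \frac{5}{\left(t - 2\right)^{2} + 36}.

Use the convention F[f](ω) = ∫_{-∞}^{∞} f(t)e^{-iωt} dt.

F(ω) = \frac{5 \pi e^{- 2 i \omega - 6 \left|{\omega}\right|}}{6}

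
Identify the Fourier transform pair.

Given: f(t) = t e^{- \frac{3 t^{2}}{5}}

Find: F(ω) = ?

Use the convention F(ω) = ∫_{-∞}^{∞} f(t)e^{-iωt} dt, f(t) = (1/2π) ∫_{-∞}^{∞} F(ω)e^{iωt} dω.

F(ω) = - \frac{5 \sqrt{15} i \sqrt{\pi} \omega e^{- \frac{5 \omega^{2}}{12}}}{18}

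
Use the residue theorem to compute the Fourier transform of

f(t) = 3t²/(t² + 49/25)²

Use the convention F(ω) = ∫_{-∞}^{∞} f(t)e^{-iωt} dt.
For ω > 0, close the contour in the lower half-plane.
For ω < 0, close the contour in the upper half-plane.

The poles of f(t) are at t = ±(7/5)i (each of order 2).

Let g(z) = f(z)e^{-iωz}; for large |z| the factor e^{-iωz} decays in the lower half-plane when ω > 0 and in the upper half-plane when ω < 0.

Case ω > 0 (lower half-plane, clockwise contour ⇒ F(ω) = -2πi·ΣRes):
  Res_{z = - \frac{7 i}{5}} g(z) = \frac{3 i \left(5 - 7 \omega\right) e^{- \frac{7 \omega}{5}}}{28} (pole of order 2)
  F(ω) = -2πi·ΣRes = \frac{3 \pi \left(5 - 7 \omega\right) e^{- \frac{7 \omega}{5}}}{14}

Case ω < 0 (upper half-plane, counterclockwise contour ⇒ F(ω) = +2πi·ΣRes):
  Res_{z = \frac{7 i}{5}} g(z) = \frac{3 i \left(- 7 \omega - 5\right) e^{\frac{7 \omega}{5}}}{28} (pole of order 2)
  F(ω) = 2πi·ΣRes = \frac{3 \pi \left(7 \omega + 5\right) e^{\frac{7 \omega}{5}}}{14}

Both cases combine into a single formula in |ω|:

F(ω) = \frac{3 \pi \left(5 - 7 \left|{\omega}\right|\right) e^{- \frac{7 \left|{\omega}\right|}{5}}}{14}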